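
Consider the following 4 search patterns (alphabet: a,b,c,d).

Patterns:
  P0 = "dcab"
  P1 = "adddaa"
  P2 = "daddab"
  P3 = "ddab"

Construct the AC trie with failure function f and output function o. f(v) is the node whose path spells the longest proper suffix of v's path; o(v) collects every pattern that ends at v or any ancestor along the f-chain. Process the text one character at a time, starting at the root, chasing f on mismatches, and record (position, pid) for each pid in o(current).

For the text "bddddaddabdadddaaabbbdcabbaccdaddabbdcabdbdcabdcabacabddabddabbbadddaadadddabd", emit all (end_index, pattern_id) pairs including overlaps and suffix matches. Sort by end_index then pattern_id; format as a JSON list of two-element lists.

Build:
Trie nodes:
  n0 'ε': a→5 d→1
  n1 'd': a→11 c→2 d→16
  n2 'dc': a→3
  n3 'dca': b→4
  n4 'dcab': ·  ←P0
  n5 'a': d→6
  n6 'ad': d→7
  n7 'add': d→8
  n8 'addd': a→9
  n9 'addda': a→10
  n10 'adddaa': ·  ←P1
  n11 'da': d→12
  n12 'dad': d→13
  n13 'dadd': a→14
  n14 'dadda': b→15
  n15 'daddab': ·  ←P2
  n16 'dd': a→17
  n17 'dda': b→18
  n18 'ddab': ·  ←P3

BFS fail/out derivation:
  n1('d'): parent n0 fail=0; on 'd' 0 → fail=0;  out ∅∪∅=∅
  n5('a'): parent n0 fail=0; on 'a' 0 → fail=0;  out ∅∪∅=∅
  n2('dc'): parent n1 fail=0; on 'c' 0 → fail=0;  out ∅∪∅=∅
  n6('ad'): parent n5 fail=0; on 'd' 0 → fail=1;  out ∅∪∅=∅
  n11('da'): parent n1 fail=0; on 'a' 0 → fail=5;  out ∅∪∅=∅
  n16('dd'): parent n1 fail=0; on 'd' 0 → fail=1;  out ∅∪∅=∅
  n3('dca'): parent n2 fail=0; on 'a' 0 → fail=5;  out ∅∪∅=∅
  n7('add'): parent n6 fail=1; on 'd' 1 → fail=16;  out ∅∪∅=∅
  n12('dad'): parent n11 fail=5; on 'd' 5 → fail=6;  out ∅∪∅=∅
  n17('dda'): parent n16 fail=1; on 'a' 1 → fail=11;  out ∅∪∅=∅
  n4('dcab'): parent n3 fail=5; on 'b' 5→0 → fail=0;  out {0}∪∅={0}
  n8('addd'): parent n7 fail=16; on 'd' 16→1 → fail=16;  out ∅∪∅=∅
  n13('dadd'): parent n12 fail=6; on 'd' 6 → fail=7;  out ∅∪∅=∅
  n18('ddab'): parent n17 fail=11; on 'b' 11→5→0 → fail=0;  out {3}∪∅={3}
  n9('addda'): parent n8 fail=16; on 'a' 16 → fail=17;  out ∅∪∅=∅
  n14('dadda'): parent n13 fail=7; on 'a' 7→16 → fail=17;  out ∅∪∅=∅
  n10('adddaa'): parent n9 fail=17; on 'a' 17→11→5→0 → fail=5;  out {1}∪∅={1}
  n15('daddab'): parent n14 fail=17; on 'b' 17 → fail=18;  out {2}∪{3}={2,3}

Run:
pos 0 'b': at 0
pos 1 'd': at 1
pos 2 'd': at 16
pos 3 'd': at 16 (via fail)
pos 4 'd': at 16 (via fail)
pos 5 'a': at 17
pos 6 'd': at 12 (via fail)
pos 7 'd': at 13
pos 8 'a': at 14
pos 9 'b': at 15  ** P2@[4:9],P3@[6:9]
pos 10 'd': at 1 (via fail)
pos 11 'a': at 11
pos 12 'd': at 12
pos 13 'd': at 13
pos 14 'd': at 8 (via fail)
pos 15 'a': at 9
pos 16 'a': at 10  ** P1@[11:16]
pos 17 'a': at 5 (via fail)
pos 18 'b': at 0 (via fail)
pos 19 'b': at 0
pos 20 'b': at 0
pos 21 'd': at 1
pos 22 'c': at 2
pos 23 'a': at 3
pos 24 'b': at 4  ** P0@[21:24]
pos 25 'b': at 0 (via fail)
pos 26 'a': at 5
pos 27 'c': at 0 (via fail)
pos 28 'c': at 0
pos 29 'd': at 1
pos 30 'a': at 11
pos 31 'd': at 12
pos 32 'd': at 13
pos 33 'a': at 14
pos 34 'b': at 15  ** P2@[29:34],P3@[31:34]
pos 35 'b': at 0 (via fail)
pos 36 'd': at 1
pos 37 'c': at 2
pos 38 'a': at 3
pos 39 'b': at 4  ** P0@[36:39]
pos 40 'd': at 1 (via fail)
pos 41 'b': at 0 (via fail)
pos 42 'd': at 1
pos 43 'c': at 2
pos 44 'a': at 3
pos 45 'b': at 4  ** P0@[42:45]
pos 46 'd': at 1 (via fail)
pos 47 'c': at 2
pos 48 'a': at 3
pos 49 'b': at 4  ** P0@[46:49]
pos 50 'a': at 5 (via fail)
pos 51 'c': at 0 (via fail)
pos 52 'a': at 5
pos 53 'b': at 0 (via fail)
pos 54 'd': at 1
pos 55 'd': at 16
pos 56 'a': at 17
pos 57 'b': at 18  ** P3@[54:57]
pos 58 'd': at 1 (via fail)
pos 59 'd': at 16
pos 60 'a': at 17
pos 61 'b': at 18  ** P3@[58:61]
pos 62 'b': at 0 (via fail)
pos 63 'b': at 0
pos 64 'a': at 5
pos 65 'd': at 6
pos 66 'd': at 7
pos 67 'd': at 8
pos 68 'a': at 9
pos 69 'a': at 10  ** P1@[64:69]
pos 70 'd': at 6 (via fail)
pos 71 'a': at 11 (via fail)
pos 72 'd': at 12
pos 73 'd': at 13
pos 74 'd': at 8 (via fail)
pos 75 'a': at 9
pos 76 'b': at 18 (via fail)  ** P3@[73:76]
pos 77 'd': at 1 (via fail)

Matches: [[9,2],[9,3],[16,1],[24,0],[34,2],[34,3],[39,0],[45,0],[49,0],[57,3],[61,3],[69,1],[76,3]]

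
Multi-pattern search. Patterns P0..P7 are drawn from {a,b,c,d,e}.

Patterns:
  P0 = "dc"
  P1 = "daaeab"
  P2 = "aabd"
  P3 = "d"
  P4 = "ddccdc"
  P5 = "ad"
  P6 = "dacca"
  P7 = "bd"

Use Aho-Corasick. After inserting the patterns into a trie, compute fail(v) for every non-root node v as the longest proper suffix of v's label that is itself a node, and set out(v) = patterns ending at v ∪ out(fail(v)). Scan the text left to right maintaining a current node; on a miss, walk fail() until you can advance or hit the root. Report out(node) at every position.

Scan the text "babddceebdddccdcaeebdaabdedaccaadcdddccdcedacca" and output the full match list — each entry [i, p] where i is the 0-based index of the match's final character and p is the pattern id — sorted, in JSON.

Build automaton:
Trie nodes:
  n0 'ε': a→8 b→21 d→1
  n1 'd': a→3 c→2 d→12  [P3 ends]
  n2 'dc': ·  [P0 ends]
  n3 'da': a→4 c→18
  n4 'daa': e→5
  n5 'daae': a→6
  n6 'daaea': b→7
  n7 'daaeab': ·  [P1 ends]
  n8 'a': a→9 d→17
  n9 'aa': b→10
  n10 'aab': d→11
  n11 'aabd': ·  [P2 ends]
  n12 'dd': c→13
  n13 'ddc': c→14
  n14 'ddcc': d→15
  n15 'ddccd': c→16
  n16 'ddccdc': ·  [P4 ends]
  n17 'ad': ·  [P5 ends]
  n18 'dac': c→19
  n19 'dacc': a→20
  n20 'dacca': ·  [P6 ends]
  n21 'b': d→22
  n22 'bd': ·  [P7 ends]

Failure links (BFS by depth):
  n1('d'): parent n0 fail=0; on 'd' 0 → fail=0;  out {3}∪∅={3}
  n8('a'): parent n0 fail=0; on 'a' 0 → fail=0;  out ∅∪∅=∅
  n21('b'): parent n0 fail=0; on 'b' 0 → fail=0;  out ∅∪∅=∅
  n2('dc'): parent n1 fail=0; on 'c' 0 → fail=0;  out {0}∪∅={0}
  n3('da'): parent n1 fail=0; on 'a' 0 → fail=8;  out ∅∪∅=∅
  n9('aa'): parent n8 fail=0; on 'a' 0 → fail=8;  out ∅∪∅=∅
  n12('dd'): parent n1 fail=0; on 'd' 0 → fail=1;  out ∅∪{3}={3}
  n17('ad'): parent n8 fail=0; on 'd' 0 → fail=1;  out {5}∪{3}={3,5}
  n22('bd'): parent n21 fail=0; on 'd' 0 → fail=1;  out {7}∪{3}={3,7}
  n4('daa'): parent n3 fail=8; on 'a' 8 → fail=9;  out ∅∪∅=∅
  n10('aab'): parent n9 fail=8; on 'b' 8→0 → fail=21;  out ∅∪∅=∅
  n13('ddc'): parent n12 fail=1; on 'c' 1 → fail=2;  out ∅∪{0}={0}
  n18('dac'): parent n3 fail=8; on 'c' 8→0 → fail=0;  out ∅∪∅=∅
  n5('daae'): parent n4 fail=9; on 'e' 9→8→0 → fail=0;  out ∅∪∅=∅
  n11('aabd'): parent n10 fail=21; on 'd' 21 → fail=22;  out {2}∪{3,7}={2,3,7}
  n14('ddcc'): parent n13 fail=2; on 'c' 2→0 → fail=0;  out ∅∪∅=∅
  n19('dacc'): parent n18 fail=0; on 'c' 0 → fail=0;  out ∅∪∅=∅
  n6('daaea'): parent n5 fail=0; on 'a' 0 → fail=8;  out ∅∪∅=∅
  n15('ddccd'): parent n14 fail=0; on 'd' 0 → fail=1;  out ∅∪{3}={3}
  n20('dacca'): parent n19 fail=0; on 'a' 0 → fail=8;  out {6}∪∅={6}
  n7('daaeab'): parent n6 fail=8; on 'b' 8→0 → fail=21;  out {1}∪∅={1}
  n16('ddccdc'): parent n15 fail=1; on 'c' 1 → fail=2;  out {4}∪{0}={0,4}

Run:
pos 0 'b': at 21
pos 1 'a': at 8 (fail-walked)
pos 2 'b': at 21 (fail-walked)
pos 3 'd': at 22  ** P3@[3:3],P7@[2:3]
pos 4 'd': at 12 (fail-walked)  ** P3@[4:4]
pos 5 'c': at 13  ** P0@[4:5]
pos 6 'e': at 0 (fail-walked)
pos 7 'e': at 0
pos 8 'b': at 21
pos 9 'd': at 22  ** P3@[9:9],P7@[8:9]
pos 10 'd': at 12 (fail-walked)  ** P3@[10:10]
pos 11 'd': at 12 (fail-walked)  ** P3@[11:11]
pos 12 'c': at 13  ** P0@[11:12]
pos 13 'c': at 14
pos 14 'd': at 15  ** P3@[14:14]
pos 15 'c': at 16  ** P0@[14:15],P4@[10:15]
pos 16 'a': at 8 (fail-walked)
pos 17 'e': at 0 (fail-walked)
pos 18 'e': at 0
pos 19 'b': at 21
pos 20 'd': at 22  ** P3@[20:20],P7@[19:20]
pos 21 'a': at 3 (fail-walked)
pos 22 'a': at 4
pos 23 'b': at 10 (fail-walked)
pos 24 'd': at 11  ** P2@[21:24],P3@[24:24],P7@[23:24]
pos 25 'e': at 0 (fail-walked)
pos 26 'd': at 1  ** P3@[26:26]
pos 27 'a': at 3
pos 28 'c': at 18
pos 29 'c': at 19
pos 30 'a': at 20  ** P6@[26:30]
pos 31 'a': at 9 (fail-walked)
pos 32 'd': at 17 (fail-walked)  ** P3@[32:32],P5@[31:32]
pos 33 'c': at 2 (fail-walked)  ** P0@[32:33]
pos 34 'd': at 1 (fail-walked)  ** P3@[34:34]
pos 35 'd': at 12  ** P3@[35:35]
pos 36 'd': at 12 (fail-walked)  ** P3@[36:36]
pos 37 'c': at 13  ** P0@[36:37]
pos 38 'c': at 14
pos 39 'd': at 15  ** P3@[39:39]
pos 40 'c': at 16  ** P0@[39:40],P4@[35:40]
pos 41 'e': at 0 (fail-walked)
pos 42 'd': at 1  ** P3@[42:42]
pos 43 'a': at 3
pos 44 'c': at 18
pos 45 'c': at 19
pos 46 'a': at 20  ** P6@[42:46]

Matches: [[3,3],[3,7],[4,3],[5,0],[9,3],[9,7],[10,3],[11,3],[12,0],[14,3],[15,0],[15,4],[20,3],[20,7],[24,2],[24,3],[24,7],[26,3],[30,6],[32,3],[32,5],[33,0],[34,3],[35,3],[36,3],[37,0],[39,3],[40,0],[40,4],[42,3],[46,6]]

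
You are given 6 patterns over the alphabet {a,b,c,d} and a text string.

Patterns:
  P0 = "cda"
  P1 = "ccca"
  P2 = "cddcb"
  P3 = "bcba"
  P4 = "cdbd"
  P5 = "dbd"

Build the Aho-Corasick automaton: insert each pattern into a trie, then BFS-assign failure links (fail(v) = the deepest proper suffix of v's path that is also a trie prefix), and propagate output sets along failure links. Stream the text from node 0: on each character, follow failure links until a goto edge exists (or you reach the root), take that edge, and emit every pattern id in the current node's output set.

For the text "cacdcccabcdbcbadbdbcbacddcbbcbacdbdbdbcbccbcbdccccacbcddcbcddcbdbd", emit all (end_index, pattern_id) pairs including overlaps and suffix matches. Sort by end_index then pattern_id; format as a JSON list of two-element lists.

Build:
Trie nodes:
  0='ε' goto b→10 c→1 d→16
  1='c' goto c→4 d→2
  2='cd' goto a→3 b→14 d→7
  3='cda' goto ·  [P0 ends]
  4='cc' goto c→5
  5='ccc' goto a→6
  6='ccca' goto ·  [P1 ends]
  7='cdd' goto c→8
  8='cddc' goto b→9
  9='cddcb' goto ·  [P2 ends]
  10='b' goto c→11
  11='bc' goto b→12
  12='bcb' goto a→13
  13='bcba' goto ·  [P3 ends]
  14='cdb' goto d→15
  15='cdbd' goto ·  [P4 ends]
  16='d' goto b→17
  17='db' goto d→18
  18='dbd' goto ·  [P5 ends]

Failure links (BFS by depth):
  fail(1) 'c': from fail(0)=0 chase 'c': 0 ⇒ 0;  out=∅∪out(0)=∅
  fail(10) 'b': from fail(0)=0 chase 'b': 0 ⇒ 0;  out=∅∪out(0)=∅
  fail(16) 'd': from fail(0)=0 chase 'd': 0 ⇒ 0;  out=∅∪out(0)=∅
  fail(2) 'cd': from fail(1)=0 chase 'd': 0 ⇒ 16;  out=∅∪out(16)=∅
  fail(4) 'cc': from fail(1)=0 chase 'c': 0 ⇒ 1;  out=∅∪out(1)=∅
  fail(11) 'bc': from fail(10)=0 chase 'c': 0 ⇒ 1;  out=∅∪out(1)=∅
  fail(17) 'db': from fail(16)=0 chase 'b': 0 ⇒ 10;  out=∅∪out(10)=∅
  fail(3) 'cda': from fail(2)=16 chase 'a': 16→0 ⇒ 0;  out={0}∪out(0)={0}
  fail(5) 'ccc': from fail(4)=1 chase 'c': 1 ⇒ 4;  out=∅∪out(4)=∅
  fail(7) 'cdd': from fail(2)=16 chase 'd': 16→0 ⇒ 16;  out=∅∪out(16)=∅
  fail(12) 'bcb': from fail(11)=1 chase 'b': 1→0 ⇒ 10;  out=∅∪out(10)=∅
  fail(14) 'cdb': from fail(2)=16 chase 'b': 16 ⇒ 17;  out=∅∪out(17)=∅
  fail(18) 'dbd': from fail(17)=10 chase 'd': 10→0 ⇒ 16;  out={5}∪out(16)={5}
  fail(6) 'ccca': from fail(5)=4 chase 'a': 4→1→0 ⇒ 0;  out={1}∪out(0)={1}
  fail(8) 'cddc': from fail(7)=16 chase 'c': 16→0 ⇒ 1;  out=∅∪out(1)=∅
  fail(13) 'bcba': from fail(12)=10 chase 'a': 10→0 ⇒ 0;  out={3}∪out(0)={3}
  fail(15) 'cdbd': from fail(14)=17 chase 'd': 17 ⇒ 18;  out={4}∪out(18)={4,5}
  fail(9) 'cddcb': from fail(8)=1 chase 'b': 1→0 ⇒ 10;  out={2}∪out(10)={2}

Scan:
pos 0 'c': at 1
pos 1 'a': at 0 (via fail)
pos 2 'c': at 1
pos 3 'd': at 2
pos 4 'c': at 1 (via fail)
pos 5 'c': at 4
pos 6 'c': at 5
pos 7 'a': at 6  ** P1@[4:7]
pos 8 'b': at 10 (via fail)
pos 9 'c': at 11
pos 10 'd': at 2 (via fail)
pos 11 'b': at 14
pos 12 'c': at 11 (via fail)
pos 13 'b': at 12
pos 14 'a': at 13  ** P3@[11:14]
pos 15 'd': at 16 (via fail)
pos 16 'b': at 17
pos 17 'd': at 18  ** P5@[15:17]
pos 18 'b': at 17 (via fail)
pos 19 'c': at 11 (via fail)
pos 20 'b': at 12
pos 21 'a': at 13  ** P3@[18:21]
pos 22 'c': at 1 (via fail)
pos 23 'd': at 2
pos 24 'd': at 7
pos 25 'c': at 8
pos 26 'b': at 9  ** P2@[22:26]
pos 27 'b': at 10 (via fail)
pos 28 'c': at 11
pos 29 'b': at 12
pos 30 'a': at 13  ** P3@[27:30]
pos 31 'c': at 1 (via fail)
pos 32 'd': at 2
pos 33 'b': at 14
pos 34 'd': at 15  ** P4@[31:34],P5@[32:34]
pos 35 'b': at 17 (via fail)
pos 36 'd': at 18  ** P5@[34:36]
pos 37 'b': at 17 (via fail)
pos 38 'c': at 11 (via fail)
pos 39 'b': at 12
pos 40 'c': at 11 (via fail)
pos 41 'c': at 4 (via fail)
pos 42 'b': at 10 (via fail)
pos 43 'c': at 11
pos 44 'b': at 12
pos 45 'd': at 16 (via fail)
pos 46 'c': at 1 (via fail)
pos 47 'c': at 4
pos 48 'c': at 5
pos 49 'c': at 5 (via fail)
pos 50 'a': at 6  ** P1@[47:50]
pos 51 'c': at 1 (via fail)
pos 52 'b': at 10 (via fail)
pos 53 'c': at 11
pos 54 'd': at 2 (via fail)
pos 55 'd': at 7
pos 56 'c': at 8
pos 57 'b': at 9  ** P2@[53:57]
pos 58 'c': at 11 (via fail)
pos 59 'd': at 2 (via fail)
pos 60 'd': at 7
pos 61 'c': at 8
pos 62 'b': at 9  ** P2@[58:62]
pos 63 'd': at 16 (via fail)
pos 64 'b': at 17
pos 65 'd': at 18  ** P5@[63:65]

Result: [[7,1],[14,3],[17,5],[21,3],[26,2],[30,3],[34,4],[34,5],[36,5],[50,1],[57,2],[62,2],[65,5]]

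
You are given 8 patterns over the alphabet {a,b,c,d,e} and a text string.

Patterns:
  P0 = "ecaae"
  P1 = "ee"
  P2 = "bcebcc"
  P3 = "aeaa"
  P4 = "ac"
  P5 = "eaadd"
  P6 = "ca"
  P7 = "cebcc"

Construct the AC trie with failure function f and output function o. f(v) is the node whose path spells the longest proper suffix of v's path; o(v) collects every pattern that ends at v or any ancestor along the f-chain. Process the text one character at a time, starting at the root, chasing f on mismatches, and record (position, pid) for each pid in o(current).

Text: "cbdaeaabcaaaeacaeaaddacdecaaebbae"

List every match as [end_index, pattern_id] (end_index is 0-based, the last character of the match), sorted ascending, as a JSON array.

Build:
Trie nodes:
  0='ε' goto a→13 b→7 c→22 e→1
  1='e' goto a→18 c→2 e→6
  2='ec' goto a→3
  3='eca' goto a→4
  4='ecaa' goto e→5
  5='ecaae' goto ·  ←P0
  6='ee' goto ·  ←P1
  7='b' goto c→8
  8='bc' goto e→9
  9='bce' goto b→10
  10='bceb' goto c→11
  11='bcebc' goto c→12
  12='bcebcc' goto ·  ←P2
  13='a' goto c→17 e→14
  14='ae' goto a→15
  15='aea' goto a→16
  16='aeaa' goto ·  ←P3
  17='ac' goto ·  ←P4
  18='ea' goto a→19
  19='eaa' goto d→20
  20='eaad' goto d→21
  21='eaadd' goto ·  ←P5
  22='c' goto a→23 e→24
  23='ca' goto ·  ←P6
  24='ce' goto b→25
  25='ceb' goto c→26
  26='cebc' goto c→27
  27='cebcc' goto ·  ←P7

BFS fail/out derivation:
  n1('e'): parent n0 fail=0; on 'e' 0 → fail=0;  out ∅∪∅=∅
  n7('b'): parent n0 fail=0; on 'b' 0 → fail=0;  out ∅∪∅=∅
  n13('a'): parent n0 fail=0; on 'a' 0 → fail=0;  out ∅∪∅=∅
  n22('c'): parent n0 fail=0; on 'c' 0 → fail=0;  out ∅∪∅=∅
  n2('ec'): parent n1 fail=0; on 'c' 0 → fail=22;  out ∅∪∅=∅
  n6('ee'): parent n1 fail=0; on 'e' 0 → fail=1;  out {1}∪∅={1}
  n8('bc'): parent n7 fail=0; on 'c' 0 → fail=22;  out ∅∪∅=∅
  n14('ae'): parent n13 fail=0; on 'e' 0 → fail=1;  out ∅∪∅=∅
  n17('ac'): parent n13 fail=0; on 'c' 0 → fail=22;  out {4}∪∅={4}
  n18('ea'): parent n1 fail=0; on 'a' 0 → fail=13;  out ∅∪∅=∅
  n23('ca'): parent n22 fail=0; on 'a' 0 → fail=13;  out {6}∪∅={6}
  n24('ce'): parent n22 fail=0; on 'e' 0 → fail=1;  out ∅∪∅=∅
  n3('eca'): parent n2 fail=22; on 'a' 22 → fail=23;  out ∅∪{6}={6}
  n9('bce'): parent n8 fail=22; on 'e' 22 → fail=24;  out ∅∪∅=∅
  n15('aea'): parent n14 fail=1; on 'a' 1 → fail=18;  out ∅∪∅=∅
  n19('eaa'): parent n18 fail=13; on 'a' 13→0 → fail=13;  out ∅∪∅=∅
  n25('ceb'): parent n24 fail=1; on 'b' 1→0 → fail=7;  out ∅∪∅=∅
  n4('ecaa'): parent n3 fail=23; on 'a' 23→13→0 → fail=13;  out ∅∪∅=∅
  n10('bceb'): parent n9 fail=24; on 'b' 24 → fail=25;  out ∅∪∅=∅
  n16('aeaa'): parent n15 fail=18; on 'a' 18 → fail=19;  out {3}∪∅={3}
  n20('eaad'): parent n19 fail=13; on 'd' 13→0 → fail=0;  out ∅∪∅=∅
  n26('cebc'): parent n25 fail=7; on 'c' 7 → fail=8;  out ∅∪∅=∅
  n5('ecaae'): parent n4 fail=13; on 'e' 13 → fail=14;  out {0}∪∅={0}
  n11('bcebc'): parent n10 fail=25; on 'c' 25 → fail=26;  out ∅∪∅=∅
  n21('eaadd'): parent n20 fail=0; on 'd' 0 → fail=0;  out {5}∪∅={5}
  n27('cebcc'): parent n26 fail=8; on 'c' 8→22→0 → fail=22;  out {7}∪∅={7}
  n12('bcebcc'): parent n11 fail=26; on 'c' 26 → fail=27;  out {2}∪{7}={2,7}

Run:
pos 0 'c': at 22
pos 1 'b': at 7 (fail-walked)
pos 2 'd': at 0 (fail-walked)
pos 3 'a': at 13
pos 4 'e': at 14
pos 5 'a': at 15
pos 6 'a': at 16  emit P3@[3:6]
pos 7 'b': at 7 (fail-walked)
pos 8 'c': at 8
pos 9 'a': at 23 (fail-walked)  emit P6@[8:9]
pos 10 'a': at 13 (fail-walked)
pos 11 'a': at 13 (fail-walked)
pos 12 'e': at 14
pos 13 'a': at 15
pos 14 'c': at 17 (fail-walked)  emit P4@[13:14]
pos 15 'a': at 23 (fail-walked)  emit P6@[14:15]
pos 16 'e': at 14 (fail-walked)
pos 17 'a': at 15
pos 18 'a': at 16  emit P3@[15:18]
pos 19 'd': at 20 (fail-walked)
pos 20 'd': at 21  emit P5@[16:20]
pos 21 'a': at 13 (fail-walked)
pos 22 'c': at 17  emit P4@[21:22]
pos 23 'd': at 0 (fail-walked)
pos 24 'e': at 1
pos 25 'c': at 2
pos 26 'a': at 3  emit P6@[25:26]
pos 27 'a': at 4
pos 28 'e': at 5  emit P0@[24:28]
pos 29 'b': at 7 (fail-walked)
pos 30 'b': at 7 (fail-walked)
pos 31 'a': at 13 (fail-walked)
pos 32 'e': at 14

All matches (sorted): [[6,3],[9,6],[14,4],[15,6],[18,3],[20,5],[22,4],[26,6],[28,0]]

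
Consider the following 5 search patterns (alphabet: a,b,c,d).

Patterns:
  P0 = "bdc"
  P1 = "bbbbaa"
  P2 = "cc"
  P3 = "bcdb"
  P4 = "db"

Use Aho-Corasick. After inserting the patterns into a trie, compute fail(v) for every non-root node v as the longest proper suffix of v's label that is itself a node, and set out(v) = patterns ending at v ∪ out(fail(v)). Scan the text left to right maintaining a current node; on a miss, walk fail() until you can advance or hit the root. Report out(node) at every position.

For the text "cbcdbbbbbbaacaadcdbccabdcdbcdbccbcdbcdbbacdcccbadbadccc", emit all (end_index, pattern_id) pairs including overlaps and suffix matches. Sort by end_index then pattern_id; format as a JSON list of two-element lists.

Build:
Trie (insert patterns):
  n0 'ε': b→1 c→9 d→14
  n1 'b': b→4 c→11 d→2
  n2 'bd': c→3
  n3 'bdc': ·  [P0 ends]
  n4 'bb': b→5
  n5 'bbb': b→6
  n6 'bbbb': a→7
  n7 'bbbba': a→8
  n8 'bbbbaa': ·  [P1 ends]
  n9 'c': c→10
  n10 'cc': ·  [P2 ends]
  n11 'bc': d→12
  n12 'bcd': b→13
  n13 'bcdb': ·  [P3 ends]
  n14 'd': b→15
  n15 'db': ·  [P4 ends]

Failure links (BFS by depth):
  n1('b'): parent n0 fail=0; on 'b' 0 → fail=0;  out ∅∪∅=∅
  n9('c'): parent n0 fail=0; on 'c' 0 → fail=0;  out ∅∪∅=∅
  n14('d'): parent n0 fail=0; on 'd' 0 → fail=0;  out ∅∪∅=∅
  n2('bd'): parent n1 fail=0; on 'd' 0 → fail=14;  out ∅∪∅=∅
  n4('bb'): parent n1 fail=0; on 'b' 0 → fail=1;  out ∅∪∅=∅
  n10('cc'): parent n9 fail=0; on 'c' 0 → fail=9;  out {2}∪∅={2}
  n11('bc'): parent n1 fail=0; on 'c' 0 → fail=9;  out ∅∪∅=∅
  n15('db'): parent n14 fail=0; on 'b' 0 → fail=1;  out {4}∪∅={4}
  n3('bdc'): parent n2 fail=14; on 'c' 14→0 → fail=9;  out {0}∪∅={0}
  n5('bbb'): parent n4 fail=1; on 'b' 1 → fail=4;  out ∅∪∅=∅
  n12('bcd'): parent n11 fail=9; on 'd' 9→0 → fail=14;  out ∅∪∅=∅
  n6('bbbb'): parent n5 fail=4; on 'b' 4 → fail=5;  out ∅∪∅=∅
  n13('bcdb'): parent n12 fail=14; on 'b' 14 → fail=15;  out {3}∪{4}={3,4}
  n7('bbbba'): parent n6 fail=5; on 'a' 5→4→1→0 → fail=0;  out ∅∪∅=∅
  n8('bbbbaa'): parent n7 fail=0; on 'a' 0 → fail=0;  out {1}∪∅={1}

Text stream:
i=0 'c': node 0→9
i=1 'b': node 9→1 (via fail)
i=2 'c': node 1→11
i=3 'd': node 11→12
i=4 'b': node 12→13  → match P3@[1:4],P4@[3:4]
i=5 'b': node 13→4 (via fail)
i=6 'b': node 4→5
i=7 'b': node 5→6
i=8 'b': node 6→6 (via fail)
i=9 'b': node 6→6 (via fail)
i=10 'a': node 6→7
i=11 'a': node 7→8  → match P1@[6:11]
i=12 'c': node 8→9 (via fail)
i=13 'a': node 9→0 (via fail)
i=14 'a': node 0→0
i=15 'd': node 0→14
i=16 'c': node 14→9 (via fail)
i=17 'd': node 9→14 (via fail)
i=18 'b': node 14→15  → match P4@[17:18]
i=19 'c': node 15→11 (via fail)
i=20 'c': node 11→10 (via fail)  → match P2@[19:20]
i=21 'a': node 10→0 (via fail)
i=22 'b': node 0→1
i=23 'd': node 1→2
i=24 'c': node 2→3  → match P0@[22:24]
i=25 'd': node 3→14 (via fail)
i=26 'b': node 14→15  → match P4@[25:26]
i=27 'c': node 15→11 (via fail)
i=28 'd': node 11→12
i=29 'b': node 12→13  → match P3@[26:29],P4@[28:29]
i=30 'c': node 13→11 (via fail)
i=31 'c': node 11→10 (via fail)  → match P2@[30:31]
i=32 'b': node 10→1 (via fail)
i=33 'c': node 1→11
i=34 'd': node 11→12
i=35 'b': node 12→13  → match P3@[32:35],P4@[34:35]
i=36 'c': node 13→11 (via fail)
i=37 'd': node 11→12
i=38 'b': node 12→13  → match P3@[35:38],P4@[37:38]
i=39 'b': node 13→4 (via fail)
i=40 'a': node 4→0 (via fail)
i=41 'c': node 0→9
i=42 'd': node 9→14 (via fail)
i=43 'c': node 14→9 (via fail)
i=44 'c': node 9→10  → match P2@[43:44]
i=45 'c': node 10→10 (via fail)  → match P2@[44:45]
i=46 'b': node 10→1 (via fail)
i=47 'a': node 1→0 (via fail)
i=48 'd': node 0→14
i=49 'b': node 14→15  → match P4@[48:49]
i=50 'a': node 15→0 (via fail)
i=51 'd': node 0→14
i=52 'c': node 14→9 (via fail)
i=53 'c': node 9→10  → match P2@[52:53]
i=54 'c': node 10→10 (via fail)  → match P2@[53:54]

Matches: [[4,3],[4,4],[11,1],[18,4],[20,2],[24,0],[26,4],[29,3],[29,4],[31,2],[35,3],[35,4],[38,3],[38,4],[44,2],[45,2],[49,4],[53,2],[54,2]]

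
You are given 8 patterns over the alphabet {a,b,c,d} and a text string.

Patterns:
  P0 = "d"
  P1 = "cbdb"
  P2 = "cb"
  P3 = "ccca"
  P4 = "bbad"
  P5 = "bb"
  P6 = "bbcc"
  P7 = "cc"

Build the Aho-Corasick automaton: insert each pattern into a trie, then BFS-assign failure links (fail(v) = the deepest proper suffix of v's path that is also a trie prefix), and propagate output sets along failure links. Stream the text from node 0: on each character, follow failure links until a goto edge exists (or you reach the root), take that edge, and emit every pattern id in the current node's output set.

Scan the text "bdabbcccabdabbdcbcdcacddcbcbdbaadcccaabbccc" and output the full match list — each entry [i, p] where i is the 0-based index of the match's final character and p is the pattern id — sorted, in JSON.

Construct AC machine:
Trie (insert patterns):
  n0 'ε': b→9 c→2 d→1
  n1 'd': ·  [P0 ends]
  n2 'c': b→3 c→6
  n3 'cb': d→4  [P2 ends]
  n4 'cbd': b→5
  n5 'cbdb': ·  [P1 ends]
  n6 'cc': c→7  [P7 ends]
  n7 'ccc': a→8
  n8 'ccca': ·  [P3 ends]
  n9 'b': b→10
  n10 'bb': a→11 c→13  [P5 ends]
  n11 'bba': d→12
  n12 'bbad': ·  [P4 ends]
  n13 'bbc': c→14
  n14 'bbcc': ·  [P6 ends]

BFS fail/out derivation:
  fail(1) 'd': from fail(0)=0 chase 'd': 0 ⇒ 0;  out={0}∪out(0)={0}
  fail(2) 'c': from fail(0)=0 chase 'c': 0 ⇒ 0;  out=∅∪out(0)=∅
  fail(9) 'b': from fail(0)=0 chase 'b': 0 ⇒ 0;  out=∅∪out(0)=∅
  fail(3) 'cb': from fail(2)=0 chase 'b': 0 ⇒ 9;  out={2}∪out(9)={2}
  fail(6) 'cc': from fail(2)=0 chase 'c': 0 ⇒ 2;  out={7}∪out(2)={7}
  fail(10) 'bb': from fail(9)=0 chase 'b': 0 ⇒ 9;  out={5}∪out(9)={5}
  fail(4) 'cbd': from fail(3)=9 chase 'd': 9→0 ⇒ 1;  out=∅∪out(1)={0}
  fail(7) 'ccc': from fail(6)=2 chase 'c': 2 ⇒ 6;  out=∅∪out(6)={7}
  fail(11) 'bba': from fail(10)=9 chase 'a': 9→0 ⇒ 0;  out=∅∪out(0)=∅
  fail(13) 'bbc': from fail(10)=9 chase 'c': 9→0 ⇒ 2;  out=∅∪out(2)=∅
  fail(5) 'cbdb': from fail(4)=1 chase 'b': 1→0 ⇒ 9;  out={1}∪out(9)={1}
  fail(8) 'ccca': from fail(7)=6 chase 'a': 6→2→0 ⇒ 0;  out={3}∪out(0)={3}
  fail(12) 'bbad': from fail(11)=0 chase 'd': 0 ⇒ 1;  out={4}∪out(1)={0,4}
  fail(14) 'bbcc': from fail(13)=2 chase 'c': 2 ⇒ 6;  out={6}∪out(6)={6,7}

Run:
i=0 'b': node 0→9
i=1 'd': node 9→1 (via fail)  → match P0@[1:1]
i=2 'a': node 1→0 (via fail)
i=3 'b': node 0→9
i=4 'b': node 9→10  → match P5@[3:4]
i=5 'c': node 10→13
i=6 'c': node 13→14  → match P6@[3:6],P7@[5:6]
i=7 'c': node 14→7 (via fail)  → match P7@[6:7]
i=8 'a': node 7→8  → match P3@[5:8]
i=9 'b': node 8→9 (via fail)
i=10 'd': node 9→1 (via fail)  → match P0@[10:10]
i=11 'a': node 1→0 (via fail)
i=12 'b': node 0→9
i=13 'b': node 9→10  → match P5@[12:13]
i=14 'd': node 10→1 (via fail)  → match P0@[14:14]
i=15 'c': node 1→2 (via fail)
i=16 'b': node 2→3  → match P2@[15:16]
i=17 'c': node 3→2 (via fail)
i=18 'd': node 2→1 (via fail)  → match P0@[18:18]
i=19 'c': node 1→2 (via fail)
i=20 'a': node 2→0 (via fail)
i=21 'c': node 0→2
i=22 'd': node 2→1 (via fail)  → match P0@[22:22]
i=23 'd': node 1→1 (via fail)  → match P0@[23:23]
i=24 'c': node 1→2 (via fail)
i=25 'b': node 2→3  → match P2@[24:25]
i=26 'c': node 3→2 (via fail)
i=27 'b': node 2→3  → match P2@[26:27]
i=28 'd': node 3→4  → match P0@[28:28]
i=29 'b': node 4→5  → match P1@[26:29]
i=30 'a': node 5→0 (via fail)
i=31 'a': node 0→0
i=32 'd': node 0→1  → match P0@[32:32]
i=33 'c': node 1→2 (via fail)
i=34 'c': node 2→6  → match P7@[33:34]
i=35 'c': node 6→7  → match P7@[34:35]
i=36 'a': node 7→8  → match P3@[33:36]
i=37 'a': node 8→0 (via fail)
i=38 'b': node 0→9
i=39 'b': node 9→10  → match P5@[38:39]
i=40 'c': node 10→13
i=41 'c': node 13→14  → match P6@[38:41],P7@[40:41]
i=42 'c': node 14→7 (via fail)  → match P7@[41:42]

Matches: [[1,0],[4,5],[6,6],[6,7],[7,7],[8,3],[10,0],[13,5],[14,0],[16,2],[18,0],[22,0],[23,0],[25,2],[27,2],[28,0],[29,1],[32,0],[34,7],[35,7],[36,3],[39,5],[41,6],[41,7],[42,7]]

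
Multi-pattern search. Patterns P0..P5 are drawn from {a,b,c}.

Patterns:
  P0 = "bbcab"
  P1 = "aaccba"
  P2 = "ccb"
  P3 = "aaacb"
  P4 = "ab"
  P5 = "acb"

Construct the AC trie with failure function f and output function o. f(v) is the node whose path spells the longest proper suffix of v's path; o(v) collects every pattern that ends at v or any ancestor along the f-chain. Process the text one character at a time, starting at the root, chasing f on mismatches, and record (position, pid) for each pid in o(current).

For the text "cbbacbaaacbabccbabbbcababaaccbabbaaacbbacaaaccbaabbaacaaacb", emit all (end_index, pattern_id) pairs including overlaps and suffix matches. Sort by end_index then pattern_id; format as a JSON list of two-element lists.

Build automaton:
Trie (insert patterns):
  n0 'ε': a→6 b→1 c→12
  n1 'b': b→2
  n2 'bb': c→3
  n3 'bbc': a→4
  n4 'bbca': b→5
  n5 'bbcab': ·  ←P0
  n6 'a': a→7 b→18 c→19
  n7 'aa': a→15 c→8
  n8 'aac': c→9
  n9 'aacc': b→10
  n10 'aaccb': a→11
  n11 'aaccba': ·  ←P1
  n12 'c': c→13
  n13 'cc': b→14
  n14 'ccb': ·  ←P2
  n15 'aaa': c→16
  n16 'aaac': b→17
  n17 'aaacb': ·  ←P3
  n18 'ab': ·  ←P4
  n19 'ac': b→20
  n20 'acb': ·  ←P5

BFS fail/out derivation:
  n1('b'): parent n0 fail=0; on 'b' 0 → fail=0;  out ∅∪∅=∅
  n6('a'): parent n0 fail=0; on 'a' 0 → fail=0;  out ∅∪∅=∅
  n12('c'): parent n0 fail=0; on 'c' 0 → fail=0;  out ∅∪∅=∅
  n2('bb'): parent n1 fail=0; on 'b' 0 → fail=1;  out ∅∪∅=∅
  n7('aa'): parent n6 fail=0; on 'a' 0 → fail=6;  out ∅∪∅=∅
  n13('cc'): parent n12 fail=0; on 'c' 0 → fail=12;  out ∅∪∅=∅
  n18('ab'): parent n6 fail=0; on 'b' 0 → fail=1;  out {4}∪∅={4}
  n19('ac'): parent n6 fail=0; on 'c' 0 → fail=12;  out ∅∪∅=∅
  n3('bbc'): parent n2 fail=1; on 'c' 1→0 → fail=12;  out ∅∪∅=∅
  n8('aac'): parent n7 fail=6; on 'c' 6 → fail=19;  out ∅∪∅=∅
  n14('ccb'): parent n13 fail=12; on 'b' 12→0 → fail=1;  out {2}∪∅={2}
  n15('aaa'): parent n7 fail=6; on 'a' 6 → fail=7;  out ∅∪∅=∅
  n20('acb'): parent n19 fail=12; on 'b' 12→0 → fail=1;  out {5}∪∅={5}
  n4('bbca'): parent n3 fail=12; on 'a' 12→0 → fail=6;  out ∅∪∅=∅
  n9('aacc'): parent n8 fail=19; on 'c' 19→12 → fail=13;  out ∅∪∅=∅
  n16('aaac'): parent n15 fail=7; on 'c' 7 → fail=8;  out ∅∪∅=∅
  n5('bbcab'): parent n4 fail=6; on 'b' 6 → fail=18;  out {0}∪{4}={0,4}
  n10('aaccb'): parent n9 fail=13; on 'b' 13 → fail=14;  out ∅∪{2}={2}
  n17('aaacb'): parent n16 fail=8; on 'b' 8→19 → fail=20;  out {3}∪{5}={3,5}
  n11('aaccba'): parent n10 fail=14; on 'a' 14→1→0 → fail=6;  out {1}∪∅={1}

Run:
[0] read 'c'  n0⇒n12
[1] read 'b'  n12⇒n1 ·f
[2] read 'b'  n1⇒n2
[3] read 'a'  n2⇒n6 ·f
[4] read 'c'  n6⇒n19
[5] read 'b'  n19⇒n20  → match P5@[3:5]
[6] read 'a'  n20⇒n6 ·f
[7] read 'a'  n6⇒n7
[8] read 'a'  n7⇒n15
[9] read 'c'  n15⇒n16
[10] read 'b'  n16⇒n17  → match P3@[6:10],P5@[8:10]
[11] read 'a'  n17⇒n6 ·f
[12] read 'b'  n6⇒n18  → match P4@[11:12]
[13] read 'c'  n18⇒n12 ·f
[14] read 'c'  n12⇒n13
[15] read 'b'  n13⇒n14  → match P2@[13:15]
[16] read 'a'  n14⇒n6 ·f
[17] read 'b'  n6⇒n18  → match P4@[16:17]
[18] read 'b'  n18⇒n2 ·f
[19] read 'b'  n2⇒n2 ·f
[20] read 'c'  n2⇒n3
[21] read 'a'  n3⇒n4
[22] read 'b'  n4⇒n5  → match P0@[18:22],P4@[21:22]
[23] read 'a'  n5⇒n6 ·f
[24] read 'b'  n6⇒n18  → match P4@[23:24]
[25] read 'a'  n18⇒n6 ·f
[26] read 'a'  n6⇒n7
[27] read 'c'  n7⇒n8
[28] read 'c'  n8⇒n9
[29] read 'b'  n9⇒n10  → match P2@[27:29]
[30] read 'a'  n10⇒n11  → match P1@[25:30]
[31] read 'b'  n11⇒n18 ·f  → match P4@[30:31]
[32] read 'b'  n18⇒n2 ·f
[33] read 'a'  n2⇒n6 ·f
[34] read 'a'  n6⇒n7
[35] read 'a'  n7⇒n15
[36] read 'c'  n15⇒n16
[37] read 'b'  n16⇒n17  → match P3@[33:37],P5@[35:37]
[38] read 'b'  n17⇒n2 ·f
[39] read 'a'  n2⇒n6 ·f
[40] read 'c'  n6⇒n19
[41] read 'a'  n19⇒n6 ·f
[42] read 'a'  n6⇒n7
[43] read 'a'  n7⇒n15
[44] read 'c'  n15⇒n16
[45] read 'c'  n16⇒n9 ·f
[46] read 'b'  n9⇒n10  → match P2@[44:46]
[47] read 'a'  n10⇒n11  → match P1@[42:47]
[48] read 'a'  n11⇒n7 ·f
[49] read 'b'  n7⇒n18 ·f  → match P4@[48:49]
[50] read 'b'  n18⇒n2 ·f
[51] read 'a'  n2⇒n6 ·f
[52] read 'a'  n6⇒n7
[53] read 'c'  n7⇒n8
[54] read 'a'  n8⇒n6 ·f
[55] read 'a'  n6⇒n7
[56] read 'a'  n7⇒n15
[57] read 'c'  n15⇒n16
[58] read 'b'  n16⇒n17  → match P3@[54:58],P5@[56:58]

All matches (sorted): [[5,5],[10,3],[10,5],[12,4],[15,2],[17,4],[22,0],[22,4],[24,4],[29,2],[30,1],[31,4],[37,3],[37,5],[46,2],[47,1],[49,4],[58,3],[58,5]]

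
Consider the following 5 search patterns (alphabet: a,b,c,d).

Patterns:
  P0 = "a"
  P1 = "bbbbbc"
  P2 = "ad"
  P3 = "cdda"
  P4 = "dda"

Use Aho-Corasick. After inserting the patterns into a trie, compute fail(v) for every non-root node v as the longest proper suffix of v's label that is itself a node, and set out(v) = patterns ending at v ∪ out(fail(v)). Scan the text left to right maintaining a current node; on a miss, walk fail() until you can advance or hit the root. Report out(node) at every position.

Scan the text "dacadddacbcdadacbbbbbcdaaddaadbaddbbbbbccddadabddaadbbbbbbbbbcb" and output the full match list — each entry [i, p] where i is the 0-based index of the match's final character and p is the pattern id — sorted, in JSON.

Build:
Trie nodes:
  0='ε' goto a→1 b→2 c→9 d→13
  1='a' goto d→8  ←P0
  2='b' goto b→3
  3='bb' goto b→4
  4='bbb' goto b→5
  5='bbbb' goto b→6
  6='bbbbb' goto c→7
  7='bbbbbc' goto ·  ←P1
  8='ad' goto ·  ←P2
  9='c' goto d→10
  10='cd' goto d→11
  11='cdd' goto a→12
  12='cdda' goto ·  ←P3
  13='d' goto d→14
  14='dd' goto a→15
  15='dda' goto ·  ←P4

BFS fail/out derivation:
  fail(1) 'a': from fail(0)=0 chase 'a': 0 ⇒ 0;  out={0}∪out(0)={0}
  fail(2) 'b': from fail(0)=0 chase 'b': 0 ⇒ 0;  out=∅∪out(0)=∅
  fail(9) 'c': from fail(0)=0 chase 'c': 0 ⇒ 0;  out=∅∪out(0)=∅
  fail(13) 'd': from fail(0)=0 chase 'd': 0 ⇒ 0;  out=∅∪out(0)=∅
  fail(3) 'bb': from fail(2)=0 chase 'b': 0 ⇒ 2;  out=∅∪out(2)=∅
  fail(8) 'ad': from fail(1)=0 chase 'd': 0 ⇒ 13;  out={2}∪out(13)={2}
  fail(10) 'cd': from fail(9)=0 chase 'd': 0 ⇒ 13;  out=∅∪out(13)=∅
  fail(14) 'dd': from fail(13)=0 chase 'd': 0 ⇒ 13;  out=∅∪out(13)=∅
  fail(4) 'bbb': from fail(3)=2 chase 'b': 2 ⇒ 3;  out=∅∪out(3)=∅
  fail(11) 'cdd': from fail(10)=13 chase 'd': 13 ⇒ 14;  out=∅∪out(14)=∅
  fail(15) 'dda': from fail(14)=13 chase 'a': 13→0 ⇒ 1;  out={4}∪out(1)={0,4}
  fail(5) 'bbbb': from fail(4)=3 chase 'b': 3 ⇒ 4;  out=∅∪out(4)=∅
  fail(12) 'cdda': from fail(11)=14 chase 'a': 14 ⇒ 15;  out={3}∪out(15)={0,3,4}
  fail(6) 'bbbbb': from fail(5)=4 chase 'b': 4 ⇒ 5;  out=∅∪out(5)=∅
  fail(7) 'bbbbbc': from fail(6)=5 chase 'c': 5→4→3→2→0 ⇒ 9;  out={1}∪out(9)={1}

Text stream:
pos 0 'd': at 13
pos 1 'a': at 1 (via fail)  → match P0@[1:1]
pos 2 'c': at 9 (via fail)
pos 3 'a': at 1 (via fail)  → match P0@[3:3]
pos 4 'd': at 8  → match P2@[3:4]
pos 5 'd': at 14 (via fail)
pos 6 'd': at 14 (via fail)
pos 7 'a': at 15  → match P0@[7:7],P4@[5:7]
pos 8 'c': at 9 (via fail)
pos 9 'b': at 2 (via fail)
pos 10 'c': at 9 (via fail)
pos 11 'd': at 10
pos 12 'a': at 1 (via fail)  → match P0@[12:12]
pos 13 'd': at 8  → match P2@[12:13]
pos 14 'a': at 1 (via fail)  → match P0@[14:14]
pos 15 'c': at 9 (via fail)
pos 16 'b': at 2 (via fail)
pos 17 'b': at 3
pos 18 'b': at 4
pos 19 'b': at 5
pos 20 'b': at 6
pos 21 'c': at 7  → match P1@[16:21]
pos 22 'd': at 10 (via fail)
pos 23 'a': at 1 (via fail)  → match P0@[23:23]
pos 24 'a': at 1 (via fail)  → match P0@[24:24]
pos 25 'd': at 8  → match P2@[24:25]
pos 26 'd': at 14 (via fail)
pos 27 'a': at 15  → match P0@[27:27],P4@[25:27]
pos 28 'a': at 1 (via fail)  → match P0@[28:28]
pos 29 'd': at 8  → match P2@[28:29]
pos 30 'b': at 2 (via fail)
pos 31 'a': at 1 (via fail)  → match P0@[31:31]
pos 32 'd': at 8  → match P2@[31:32]
pos 33 'd': at 14 (via fail)
pos 34 'b': at 2 (via fail)
pos 35 'b': at 3
pos 36 'b': at 4
pos 37 'b': at 5
pos 38 'b': at 6
pos 39 'c': at 7  → match P1@[34:39]
pos 40 'c': at 9 (via fail)
pos 41 'd': at 10
pos 42 'd': at 11
pos 43 'a': at 12  → match P0@[43:43],P3@[40:43],P4@[41:43]
pos 44 'd': at 8 (via fail)  → match P2@[43:44]
pos 45 'a': at 1 (via fail)  → match P0@[45:45]
pos 46 'b': at 2 (via fail)
pos 47 'd': at 13 (via fail)
pos 48 'd': at 14
pos 49 'a': at 15  → match P0@[49:49],P4@[47:49]
pos 50 'a': at 1 (via fail)  → match P0@[50:50]
pos 51 'd': at 8  → match P2@[50:51]
pos 52 'b': at 2 (via fail)
pos 53 'b': at 3
pos 54 'b': at 4
pos 55 'b': at 5
pos 56 'b': at 6
pos 57 'b': at 6 (via fail)
pos 58 'b': at 6 (via fail)
pos 59 'b': at 6 (via fail)
pos 60 'b': at 6 (via fail)
pos 61 'c': at 7  → match P1@[56:61]
pos 62 'b': at 2 (via fail)

Matches: [[1,0],[3,0],[4,2],[7,0],[7,4],[12,0],[13,2],[14,0],[21,1],[23,0],[24,0],[25,2],[27,0],[27,4],[28,0],[29,2],[31,0],[32,2],[39,1],[43,0],[43,3],[43,4],[44,2],[45,0],[49,0],[49,4],[50,0],[51,2],[61,1]]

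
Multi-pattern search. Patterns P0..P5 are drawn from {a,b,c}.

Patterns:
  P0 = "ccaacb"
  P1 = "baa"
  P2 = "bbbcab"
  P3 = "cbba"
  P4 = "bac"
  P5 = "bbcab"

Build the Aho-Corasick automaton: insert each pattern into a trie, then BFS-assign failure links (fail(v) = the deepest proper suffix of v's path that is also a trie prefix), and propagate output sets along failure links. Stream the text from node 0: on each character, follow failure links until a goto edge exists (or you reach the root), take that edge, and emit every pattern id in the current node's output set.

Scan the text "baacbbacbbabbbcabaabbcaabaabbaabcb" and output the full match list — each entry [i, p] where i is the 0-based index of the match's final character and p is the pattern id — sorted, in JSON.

Build:
Trie (insert patterns):
  0='ε' goto b→7 c→1
  1='c' goto b→15 c→2
  2='cc' goto a→3
  3='cca' goto a→4
  4='ccaa' goto c→5
  5='ccaac' goto b→6
  6='ccaacb' goto ·  [P0 ends]
  7='b' goto a→8 b→10
  8='ba' goto a→9 c→18
  9='baa' goto ·  [P1 ends]
  10='bb' goto b→11 c→19
  11='bbb' goto c→12
  12='bbbc' goto a→13
  13='bbbca' goto b→14
  14='bbbcab' goto ·  [P2 ends]
  15='cb' goto b→16
  16='cbb' goto a→17
  17='cbba' goto ·  [P3 ends]
  18='bac' goto ·  [P4 ends]
  19='bbc' goto a→20
  20='bbca' goto b→21
  21='bbcab' goto ·  [P5 ends]

BFS fail/out derivation:
  fail(1) 'c': from fail(0)=0 chase 'c': 0 ⇒ 0;  out=∅∪out(0)=∅
  fail(7) 'b': from fail(0)=0 chase 'b': 0 ⇒ 0;  out=∅∪out(0)=∅
  fail(2) 'cc': from fail(1)=0 chase 'c': 0 ⇒ 1;  out=∅∪out(1)=∅
  fail(8) 'ba': from fail(7)=0 chase 'a': 0 ⇒ 0;  out=∅∪out(0)=∅
  fail(10) 'bb': from fail(7)=0 chase 'b': 0 ⇒ 7;  out=∅∪out(7)=∅
  fail(15) 'cb': from fail(1)=0 chase 'b': 0 ⇒ 7;  out=∅∪out(7)=∅
  fail(3) 'cca': from fail(2)=1 chase 'a': 1→0 ⇒ 0;  out=∅∪out(0)=∅
  fail(9) 'baa': from fail(8)=0 chase 'a': 0 ⇒ 0;  out={1}∪out(0)={1}
  fail(11) 'bbb': from fail(10)=7 chase 'b': 7 ⇒ 10;  out=∅∪out(10)=∅
  fail(16) 'cbb': from fail(15)=7 chase 'b': 7 ⇒ 10;  out=∅∪out(10)=∅
  fail(18) 'bac': from fail(8)=0 chase 'c': 0 ⇒ 1;  out={4}∪out(1)={4}
  fail(19) 'bbc': from fail(10)=7 chase 'c': 7→0 ⇒ 1;  out=∅∪out(1)=∅
  fail(4) 'ccaa': from fail(3)=0 chase 'a': 0 ⇒ 0;  out=∅∪out(0)=∅
  fail(12) 'bbbc': from fail(11)=10 chase 'c': 10 ⇒ 19;  out=∅∪out(19)=∅
  fail(17) 'cbba': from fail(16)=10 chase 'a': 10→7 ⇒ 8;  out={3}∪out(8)={3}
  fail(20) 'bbca': from fail(19)=1 chase 'a': 1→0 ⇒ 0;  out=∅∪out(0)=∅
  fail(5) 'ccaac': from fail(4)=0 chase 'c': 0 ⇒ 1;  out=∅∪out(1)=∅
  fail(13) 'bbbca': from fail(12)=19 chase 'a': 19 ⇒ 20;  out=∅∪out(20)=∅
  fail(21) 'bbcab': from fail(20)=0 chase 'b': 0 ⇒ 7;  out={5}∪out(7)={5}
  fail(6) 'ccaacb': from fail(5)=1 chase 'b': 1 ⇒ 15;  out={0}∪out(15)={0}
  fail(14) 'bbbcab': from fail(13)=20 chase 'b': 20 ⇒ 21;  out={2}∪out(21)={2,5}

Scan:
i=0 'b': node 0→7
i=1 'a': node 7→8
i=2 'a': node 8→9  emit P1@[0:2]
i=3 'c': node 9→1 (via fail)
i=4 'b': node 1→15
i=5 'b': node 15→16
i=6 'a': node 16→17  emit P3@[3:6]
i=7 'c': node 17→18 (via fail)  emit P4@[5:7]
i=8 'b': node 18→15 (via fail)
i=9 'b': node 15→16
i=10 'a': node 16→17  emit P3@[7:10]
i=11 'b': node 17→7 (via fail)
i=12 'b': node 7→10
i=13 'b': node 10→11
i=14 'c': node 11→12
i=15 'a': node 12→13
i=16 'b': node 13→14  emit P2@[11:16],P5@[12:16]
i=17 'a': node 14→8 (via fail)
i=18 'a': node 8→9  emit P1@[16:18]
i=19 'b': node 9→7 (via fail)
i=20 'b': node 7→10
i=21 'c': node 10→19
i=22 'a': node 19→20
i=23 'a': node 20→0 (via fail)
i=24 'b': node 0→7
i=25 'a': node 7→8
i=26 'a': node 8→9  emit P1@[24:26]
i=27 'b': node 9→7 (via fail)
i=28 'b': node 7→10
i=29 'a': node 10→8 (via fail)
i=30 'a': node 8→9  emit P1@[28:30]
i=31 'b': node 9→7 (via fail)
i=32 'c': node 7→1 (via fail)
i=33 'b': node 1→15

Result: [[2,1],[6,3],[7,4],[10,3],[16,2],[16,5],[18,1],[26,1],[30,1]]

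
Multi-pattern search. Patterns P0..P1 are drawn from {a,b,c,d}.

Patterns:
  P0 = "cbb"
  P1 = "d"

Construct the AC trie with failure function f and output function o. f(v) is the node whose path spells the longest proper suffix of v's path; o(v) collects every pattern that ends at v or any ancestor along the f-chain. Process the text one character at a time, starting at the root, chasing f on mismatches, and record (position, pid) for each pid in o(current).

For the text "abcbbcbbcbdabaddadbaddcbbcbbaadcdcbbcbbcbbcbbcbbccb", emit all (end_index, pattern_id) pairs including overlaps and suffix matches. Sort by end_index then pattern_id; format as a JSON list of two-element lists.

Construct AC machine:
Trie nodes:
  n0 'ε': c→1 d→4
  n1 'c': b→2
  n2 'cb': b→3
  n3 'cbb': ·  ←P0
  n4 'd': ·  ←P1

BFS fail/out derivation:
  fail(1) 'c': from fail(0)=0 chase 'c': 0 ⇒ 0;  out=∅∪out(0)=∅
  fail(4) 'd': from fail(0)=0 chase 'd': 0 ⇒ 0;  out={1}∪out(0)={1}
  fail(2) 'cb': from fail(1)=0 chase 'b': 0 ⇒ 0;  out=∅∪out(0)=∅
  fail(3) 'cbb': from fail(2)=0 chase 'b': 0 ⇒ 0;  out={0}∪out(0)={0}

Scan:
pos 0 'a': at 0
pos 1 'b': at 0
pos 2 'c': at 1
pos 3 'b': at 2
pos 4 'b': at 3  ** P0@[2:4]
pos 5 'c': at 1 ·f
pos 6 'b': at 2
pos 7 'b': at 3  ** P0@[5:7]
pos 8 'c': at 1 ·f
pos 9 'b': at 2
pos 10 'd': at 4 ·f  ** P1@[10:10]
pos 11 'a': at 0 ·f
pos 12 'b': at 0
pos 13 'a': at 0
pos 14 'd': at 4  ** P1@[14:14]
pos 15 'd': at 4 ·f  ** P1@[15:15]
pos 16 'a': at 0 ·f
pos 17 'd': at 4  ** P1@[17:17]
pos 18 'b': at 0 ·f
pos 19 'a': at 0
pos 20 'd': at 4  ** P1@[20:20]
pos 21 'd': at 4 ·f  ** P1@[21:21]
pos 22 'c': at 1 ·f
pos 23 'b': at 2
pos 24 'b': at 3  ** P0@[22:24]
pos 25 'c': at 1 ·f
pos 26 'b': at 2
pos 27 'b': at 3  ** P0@[25:27]
pos 28 'a': at 0 ·f
pos 29 'a': at 0
pos 30 'd': at 4  ** P1@[30:30]
pos 31 'c': at 1 ·f
pos 32 'd': at 4 ·f  ** P1@[32:32]
pos 33 'c': at 1 ·f
pos 34 'b': at 2
pos 35 'b': at 3  ** P0@[33:35]
pos 36 'c': at 1 ·f
pos 37 'b': at 2
pos 38 'b': at 3  ** P0@[36:38]
pos 39 'c': at 1 ·f
pos 40 'b': at 2
pos 41 'b': at 3  ** P0@[39:41]
pos 42 'c': at 1 ·f
pos 43 'b': at 2
pos 44 'b': at 3  ** P0@[42:44]
pos 45 'c': at 1 ·f
pos 46 'b': at 2
pos 47 'b': at 3  ** P0@[45:47]
pos 48 'c': at 1 ·f
pos 49 'c': at 1 ·f
pos 50 'b': at 2

All matches (sorted): [[4,0],[7,0],[10,1],[14,1],[15,1],[17,1],[20,1],[21,1],[24,0],[27,0],[30,1],[32,1],[35,0],[38,0],[41,0],[44,0],[47,0]]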